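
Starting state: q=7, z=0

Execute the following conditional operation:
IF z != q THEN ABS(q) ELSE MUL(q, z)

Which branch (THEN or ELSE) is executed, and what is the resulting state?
Branch: THEN, Final state: q=7, z=0

Evaluating condition: z != q
z = 0, q = 7
Condition is True, so THEN branch executes
After ABS(q): q=7, z=0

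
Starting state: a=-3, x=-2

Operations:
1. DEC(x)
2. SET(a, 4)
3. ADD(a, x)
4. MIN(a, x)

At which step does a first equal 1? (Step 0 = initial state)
Step 3

Tracing a:
Initial: a = -3
After step 1: a = -3
After step 2: a = 4
After step 3: a = 1 ← first occurrence
After step 4: a = -3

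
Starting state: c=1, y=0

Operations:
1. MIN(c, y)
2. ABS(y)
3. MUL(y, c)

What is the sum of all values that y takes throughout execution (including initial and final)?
0

Values of y at each step:
Initial: y = 0
After step 1: y = 0
After step 2: y = 0
After step 3: y = 0
Sum = 0 + 0 + 0 + 0 = 0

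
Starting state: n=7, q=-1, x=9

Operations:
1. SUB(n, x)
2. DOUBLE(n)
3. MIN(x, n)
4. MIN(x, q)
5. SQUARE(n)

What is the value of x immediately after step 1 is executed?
x = 9

Tracing x through execution:
Initial: x = 9
After step 1 (SUB(n, x)): x = 9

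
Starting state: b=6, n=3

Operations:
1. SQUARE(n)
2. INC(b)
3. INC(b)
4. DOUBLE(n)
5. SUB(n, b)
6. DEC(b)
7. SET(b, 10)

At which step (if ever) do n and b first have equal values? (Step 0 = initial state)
Step 7

n and b first become equal after step 7.

Comparing values at each step:
Initial: n=3, b=6
After step 1: n=9, b=6
After step 2: n=9, b=7
After step 3: n=9, b=8
After step 4: n=18, b=8
After step 5: n=10, b=8
After step 6: n=10, b=7
After step 7: n=10, b=10 ← equal!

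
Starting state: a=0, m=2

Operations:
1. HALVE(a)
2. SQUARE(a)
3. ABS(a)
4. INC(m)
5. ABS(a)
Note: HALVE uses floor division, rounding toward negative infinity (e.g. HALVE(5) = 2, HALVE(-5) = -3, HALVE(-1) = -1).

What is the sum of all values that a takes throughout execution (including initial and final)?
0

Values of a at each step:
Initial: a = 0
After step 1: a = 0
After step 2: a = 0
After step 3: a = 0
After step 4: a = 0
After step 5: a = 0
Sum = 0 + 0 + 0 + 0 + 0 + 0 = 0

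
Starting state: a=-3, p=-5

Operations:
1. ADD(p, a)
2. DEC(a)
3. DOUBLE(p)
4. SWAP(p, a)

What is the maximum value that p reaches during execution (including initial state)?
-4

Values of p at each step:
Initial: p = -5
After step 1: p = -8
After step 2: p = -8
After step 3: p = -16
After step 4: p = -4 ← maximum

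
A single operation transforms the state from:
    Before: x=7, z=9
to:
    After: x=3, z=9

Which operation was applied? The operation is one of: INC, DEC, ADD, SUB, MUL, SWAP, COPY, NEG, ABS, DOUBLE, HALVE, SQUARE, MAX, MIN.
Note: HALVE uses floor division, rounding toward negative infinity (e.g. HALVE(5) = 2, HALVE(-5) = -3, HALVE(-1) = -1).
HALVE(x)

Analyzing the change:
Before: x=7, z=9
After: x=3, z=9
Variable x changed from 7 to 3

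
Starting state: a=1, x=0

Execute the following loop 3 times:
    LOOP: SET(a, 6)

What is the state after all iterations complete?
a=6, x=0

Iteration trace:
Start: a=1, x=0
After iteration 1: a=6, x=0
After iteration 2: a=6, x=0
After iteration 3: a=6, x=0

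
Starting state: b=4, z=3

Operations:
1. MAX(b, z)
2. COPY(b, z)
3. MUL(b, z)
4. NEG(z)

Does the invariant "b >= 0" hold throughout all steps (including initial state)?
Yes

The invariant holds at every step.

State at each step:
Initial: b=4, z=3
After step 1: b=4, z=3
After step 2: b=3, z=3
After step 3: b=9, z=3
After step 4: b=9, z=-3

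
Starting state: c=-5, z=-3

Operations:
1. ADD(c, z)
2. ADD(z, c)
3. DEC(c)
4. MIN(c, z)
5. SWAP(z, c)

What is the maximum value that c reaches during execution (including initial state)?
-5

Values of c at each step:
Initial: c = -5 ← maximum
After step 1: c = -8
After step 2: c = -8
After step 3: c = -9
After step 4: c = -11
After step 5: c = -11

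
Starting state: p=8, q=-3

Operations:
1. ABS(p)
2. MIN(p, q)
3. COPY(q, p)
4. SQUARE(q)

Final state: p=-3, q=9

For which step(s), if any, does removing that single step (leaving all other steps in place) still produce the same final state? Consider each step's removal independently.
Step(s) 1, 3

Testing removal of each single step:
Without step 1: final = p=-3, q=9 (same)
Without step 2: final = p=8, q=64 (different)
Without step 3: final = p=-3, q=9 (same)
Without step 4: final = p=-3, q=-3 (different)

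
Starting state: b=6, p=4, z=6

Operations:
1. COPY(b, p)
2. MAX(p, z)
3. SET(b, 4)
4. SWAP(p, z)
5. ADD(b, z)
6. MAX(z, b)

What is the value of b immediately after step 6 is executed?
b = 10

Tracing b through execution:
Initial: b = 6
After step 1 (COPY(b, p)): b = 4
After step 2 (MAX(p, z)): b = 4
After step 3 (SET(b, 4)): b = 4
After step 4 (SWAP(p, z)): b = 4
After step 5 (ADD(b, z)): b = 10
After step 6 (MAX(z, b)): b = 10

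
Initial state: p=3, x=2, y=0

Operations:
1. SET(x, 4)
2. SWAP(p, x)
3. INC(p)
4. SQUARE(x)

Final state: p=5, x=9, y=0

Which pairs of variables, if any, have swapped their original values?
None

Comparing initial and final values:
x: 2 → 9
y: 0 → 0
p: 3 → 5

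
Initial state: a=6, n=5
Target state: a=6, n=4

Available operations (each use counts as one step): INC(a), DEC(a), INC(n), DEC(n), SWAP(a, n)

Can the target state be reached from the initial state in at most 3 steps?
Yes

Path (1 step): DEC(n)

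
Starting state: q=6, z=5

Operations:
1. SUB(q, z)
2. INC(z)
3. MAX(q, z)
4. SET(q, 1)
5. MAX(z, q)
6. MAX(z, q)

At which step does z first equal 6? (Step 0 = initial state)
Step 2

Tracing z:
Initial: z = 5
After step 1: z = 5
After step 2: z = 6 ← first occurrence
After step 3: z = 6
After step 4: z = 6
After step 5: z = 6
After step 6: z = 6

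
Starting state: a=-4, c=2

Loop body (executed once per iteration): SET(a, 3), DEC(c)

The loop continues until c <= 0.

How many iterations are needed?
2

Tracing iterations:
Initial: a=-4, c=2
After iteration 1: a=3, c=1
After iteration 2: a=3, c=0
c <= 0 now holds, so the loop exits after 2 iterations.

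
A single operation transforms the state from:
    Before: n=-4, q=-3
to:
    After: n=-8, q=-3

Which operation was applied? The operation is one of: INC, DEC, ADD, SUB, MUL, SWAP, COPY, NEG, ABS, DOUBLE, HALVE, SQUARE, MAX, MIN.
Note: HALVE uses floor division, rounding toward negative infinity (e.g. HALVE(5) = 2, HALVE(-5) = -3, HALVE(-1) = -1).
DOUBLE(n)

Analyzing the change:
Before: n=-4, q=-3
After: n=-8, q=-3
Variable n changed from -4 to -8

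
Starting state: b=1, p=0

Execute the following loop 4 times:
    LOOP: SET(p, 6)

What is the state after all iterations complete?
b=1, p=6

Iteration trace:
Start: b=1, p=0
After iteration 1: b=1, p=6
After iteration 2: b=1, p=6
After iteration 3: b=1, p=6
After iteration 4: b=1, p=6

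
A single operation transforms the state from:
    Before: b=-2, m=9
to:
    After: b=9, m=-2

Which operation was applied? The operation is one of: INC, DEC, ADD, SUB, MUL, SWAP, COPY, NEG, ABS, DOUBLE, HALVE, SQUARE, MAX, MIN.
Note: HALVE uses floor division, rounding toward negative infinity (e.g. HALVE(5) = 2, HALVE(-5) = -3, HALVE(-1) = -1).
SWAP(b, m)

Analyzing the change:
Before: b=-2, m=9
After: b=9, m=-2
Variable b changed from -2 to 9
Variable m changed from 9 to -2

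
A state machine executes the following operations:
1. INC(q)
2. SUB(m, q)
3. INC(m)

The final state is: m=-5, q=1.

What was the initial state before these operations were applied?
m=-5, q=0

Working backwards:
Final state: m=-5, q=1
Before step 3 (INC(m)): m=-6, q=1
Before step 2 (SUB(m, q)): m=-5, q=1
Before step 1 (INC(q)): m=-5, q=0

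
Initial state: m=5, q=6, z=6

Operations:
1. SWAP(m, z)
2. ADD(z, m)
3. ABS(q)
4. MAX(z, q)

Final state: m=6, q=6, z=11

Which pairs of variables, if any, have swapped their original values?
None

Comparing initial and final values:
m: 5 → 6
q: 6 → 6
z: 6 → 11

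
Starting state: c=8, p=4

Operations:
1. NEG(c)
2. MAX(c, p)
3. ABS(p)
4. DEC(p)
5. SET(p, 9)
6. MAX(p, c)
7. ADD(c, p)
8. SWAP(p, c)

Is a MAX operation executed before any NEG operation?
No

First MAX: step 2
First NEG: step 1
Since 2 > 1, NEG comes first.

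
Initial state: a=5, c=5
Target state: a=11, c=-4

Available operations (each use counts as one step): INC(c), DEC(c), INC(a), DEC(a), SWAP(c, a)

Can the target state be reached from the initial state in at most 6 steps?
No

The target state cannot be reached within 6 steps.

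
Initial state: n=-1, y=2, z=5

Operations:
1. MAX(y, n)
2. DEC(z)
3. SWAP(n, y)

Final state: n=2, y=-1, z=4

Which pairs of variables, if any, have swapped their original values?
(n, y)

Comparing initial and final values:
n: -1 → 2
z: 5 → 4
y: 2 → -1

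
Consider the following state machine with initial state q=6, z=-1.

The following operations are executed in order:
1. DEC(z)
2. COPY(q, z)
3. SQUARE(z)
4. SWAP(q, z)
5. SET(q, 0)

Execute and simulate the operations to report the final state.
{q: 0, z: -2}

Step-by-step execution:
Initial: q=6, z=-1
After step 1 (DEC(z)): q=6, z=-2
After step 2 (COPY(q, z)): q=-2, z=-2
After step 3 (SQUARE(z)): q=-2, z=4
After step 4 (SWAP(q, z)): q=4, z=-2
After step 5 (SET(q, 0)): q=0, z=-2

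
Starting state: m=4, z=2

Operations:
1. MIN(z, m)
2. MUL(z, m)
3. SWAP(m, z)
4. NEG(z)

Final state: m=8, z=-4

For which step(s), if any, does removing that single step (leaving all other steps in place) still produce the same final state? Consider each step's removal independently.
Step(s) 1

Testing removal of each single step:
Without step 1: final = m=8, z=-4 (same)
Without step 2: final = m=2, z=-4 (different)
Without step 3: final = m=4, z=-8 (different)
Without step 4: final = m=8, z=4 (different)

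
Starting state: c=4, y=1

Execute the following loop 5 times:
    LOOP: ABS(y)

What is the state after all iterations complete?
c=4, y=1

Iteration trace:
Start: c=4, y=1
After iteration 1: c=4, y=1
After iteration 2: c=4, y=1
After iteration 3: c=4, y=1
After iteration 4: c=4, y=1
After iteration 5: c=4, y=1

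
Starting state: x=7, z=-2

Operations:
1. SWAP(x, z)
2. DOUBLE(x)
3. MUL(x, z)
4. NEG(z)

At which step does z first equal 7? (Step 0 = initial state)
Step 1

Tracing z:
Initial: z = -2
After step 1: z = 7 ← first occurrence
After step 2: z = 7
After step 3: z = 7
After step 4: z = -7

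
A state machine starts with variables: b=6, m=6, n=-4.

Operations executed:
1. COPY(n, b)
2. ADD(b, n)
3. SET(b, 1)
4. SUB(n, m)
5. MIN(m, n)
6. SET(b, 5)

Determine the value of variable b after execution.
b = 5

Tracing execution:
Step 1: COPY(n, b) → b = 6
Step 2: ADD(b, n) → b = 12
Step 3: SET(b, 1) → b = 1
Step 4: SUB(n, m) → b = 1
Step 5: MIN(m, n) → b = 1
Step 6: SET(b, 5) → b = 5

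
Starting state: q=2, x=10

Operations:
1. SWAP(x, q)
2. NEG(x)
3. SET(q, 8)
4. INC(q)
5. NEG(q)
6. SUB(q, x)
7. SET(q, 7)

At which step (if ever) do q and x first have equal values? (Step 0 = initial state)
Never

q and x never become equal during execution.

Comparing values at each step:
Initial: q=2, x=10
After step 1: q=10, x=2
After step 2: q=10, x=-2
After step 3: q=8, x=-2
After step 4: q=9, x=-2
After step 5: q=-9, x=-2
After step 6: q=-7, x=-2
After step 7: q=7, x=-2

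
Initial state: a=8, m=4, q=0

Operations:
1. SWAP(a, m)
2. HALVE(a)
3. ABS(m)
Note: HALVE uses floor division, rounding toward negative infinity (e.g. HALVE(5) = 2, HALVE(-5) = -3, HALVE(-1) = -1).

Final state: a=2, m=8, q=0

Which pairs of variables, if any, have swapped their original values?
None

Comparing initial and final values:
q: 0 → 0
m: 4 → 8
a: 8 → 2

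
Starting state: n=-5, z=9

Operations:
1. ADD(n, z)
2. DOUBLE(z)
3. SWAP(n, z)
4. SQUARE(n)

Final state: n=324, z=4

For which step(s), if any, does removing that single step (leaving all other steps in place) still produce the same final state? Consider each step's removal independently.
None - removing any single step changes the final result

Testing removal of each single step:
Without step 1: final = n=324, z=-5 (different)
Without step 2: final = n=81, z=4 (different)
Without step 3: final = n=16, z=18 (different)
Without step 4: final = n=18, z=4 (different)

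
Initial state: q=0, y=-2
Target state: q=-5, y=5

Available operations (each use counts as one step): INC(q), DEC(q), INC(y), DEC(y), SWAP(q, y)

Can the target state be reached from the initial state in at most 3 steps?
No

The target state cannot be reached within 3 steps.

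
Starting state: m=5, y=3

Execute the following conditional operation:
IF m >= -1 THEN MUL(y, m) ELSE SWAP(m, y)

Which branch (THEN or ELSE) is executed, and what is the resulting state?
Branch: THEN, Final state: m=5, y=15

Evaluating condition: m >= -1
m = 5
Condition is True, so THEN branch executes
After MUL(y, m): m=5, y=15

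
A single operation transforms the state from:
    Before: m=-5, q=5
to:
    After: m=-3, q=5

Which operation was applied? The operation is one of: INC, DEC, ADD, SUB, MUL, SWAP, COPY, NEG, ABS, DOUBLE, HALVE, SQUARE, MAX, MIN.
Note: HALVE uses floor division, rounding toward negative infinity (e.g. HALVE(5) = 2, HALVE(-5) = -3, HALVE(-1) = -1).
HALVE(m)

Analyzing the change:
Before: m=-5, q=5
After: m=-3, q=5
Variable m changed from -5 to -3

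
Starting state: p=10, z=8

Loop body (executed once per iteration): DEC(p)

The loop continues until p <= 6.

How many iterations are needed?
4

Tracing iterations:
Initial: p=10, z=8
After iteration 1: p=9, z=8
After iteration 2: p=8, z=8
After iteration 3: p=7, z=8
After iteration 4: p=6, z=8
p <= 6 now holds, so the loop exits after 4 iterations.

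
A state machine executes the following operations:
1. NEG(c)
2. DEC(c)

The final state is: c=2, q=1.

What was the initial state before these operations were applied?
c=-3, q=1

Working backwards:
Final state: c=2, q=1
Before step 2 (DEC(c)): c=3, q=1
Before step 1 (NEG(c)): c=-3, q=1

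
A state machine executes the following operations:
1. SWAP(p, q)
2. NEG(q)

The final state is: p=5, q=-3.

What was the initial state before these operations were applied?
p=3, q=5

Working backwards:
Final state: p=5, q=-3
Before step 2 (NEG(q)): p=5, q=3
Before step 1 (SWAP(p, q)): p=3, q=5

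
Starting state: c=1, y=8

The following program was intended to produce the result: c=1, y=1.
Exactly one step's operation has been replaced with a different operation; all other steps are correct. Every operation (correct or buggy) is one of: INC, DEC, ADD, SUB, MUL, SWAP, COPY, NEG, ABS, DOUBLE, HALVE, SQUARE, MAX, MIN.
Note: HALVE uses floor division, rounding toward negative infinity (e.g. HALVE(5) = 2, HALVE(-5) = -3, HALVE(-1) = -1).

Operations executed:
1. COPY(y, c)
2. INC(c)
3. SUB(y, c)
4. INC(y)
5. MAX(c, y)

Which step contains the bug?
Step 2

Trace with buggy code:
Initial: c=1, y=8
After step 1: c=1, y=1
After step 2: c=2, y=1
After step 3: c=2, y=-1
After step 4: c=2, y=0
After step 5: c=2, y=0
Actual final c=2, y=0 ≠ expected c=1, y=1.
Step 2 is the only position where a single-operation replacement can produce the expected result.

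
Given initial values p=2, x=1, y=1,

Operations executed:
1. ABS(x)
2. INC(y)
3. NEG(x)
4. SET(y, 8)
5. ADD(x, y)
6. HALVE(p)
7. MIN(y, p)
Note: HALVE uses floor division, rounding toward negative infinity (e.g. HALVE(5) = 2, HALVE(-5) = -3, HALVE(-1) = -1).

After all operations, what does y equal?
y = 1

Tracing execution:
Step 1: ABS(x) → y = 1
Step 2: INC(y) → y = 2
Step 3: NEG(x) → y = 2
Step 4: SET(y, 8) → y = 8
Step 5: ADD(x, y) → y = 8
Step 6: HALVE(p) → y = 8
Step 7: MIN(y, p) → y = 1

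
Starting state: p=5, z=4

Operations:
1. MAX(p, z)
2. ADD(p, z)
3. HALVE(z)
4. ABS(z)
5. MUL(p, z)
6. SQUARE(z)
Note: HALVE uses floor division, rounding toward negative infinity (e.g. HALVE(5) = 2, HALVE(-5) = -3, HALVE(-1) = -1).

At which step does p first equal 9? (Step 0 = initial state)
Step 2

Tracing p:
Initial: p = 5
After step 1: p = 5
After step 2: p = 9 ← first occurrence
After step 3: p = 9
After step 4: p = 9
After step 5: p = 18
After step 6: p = 18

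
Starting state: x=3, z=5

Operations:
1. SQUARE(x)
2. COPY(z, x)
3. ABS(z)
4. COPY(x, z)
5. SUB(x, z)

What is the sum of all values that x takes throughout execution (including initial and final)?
39

Values of x at each step:
Initial: x = 3
After step 1: x = 9
After step 2: x = 9
After step 3: x = 9
After step 4: x = 9
After step 5: x = 0
Sum = 3 + 9 + 9 + 9 + 9 + 0 = 39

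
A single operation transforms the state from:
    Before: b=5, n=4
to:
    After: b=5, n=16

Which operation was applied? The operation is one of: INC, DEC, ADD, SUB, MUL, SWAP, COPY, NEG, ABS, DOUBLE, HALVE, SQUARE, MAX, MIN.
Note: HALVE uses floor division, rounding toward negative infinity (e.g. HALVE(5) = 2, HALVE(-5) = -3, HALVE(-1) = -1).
SQUARE(n)

Analyzing the change:
Before: b=5, n=4
After: b=5, n=16
Variable n changed from 4 to 16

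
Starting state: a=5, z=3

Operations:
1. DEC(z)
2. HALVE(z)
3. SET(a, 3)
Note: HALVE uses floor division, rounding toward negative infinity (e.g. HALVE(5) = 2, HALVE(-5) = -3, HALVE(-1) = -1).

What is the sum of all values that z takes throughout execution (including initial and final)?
7

Values of z at each step:
Initial: z = 3
After step 1: z = 2
After step 2: z = 1
After step 3: z = 1
Sum = 3 + 2 + 1 + 1 = 7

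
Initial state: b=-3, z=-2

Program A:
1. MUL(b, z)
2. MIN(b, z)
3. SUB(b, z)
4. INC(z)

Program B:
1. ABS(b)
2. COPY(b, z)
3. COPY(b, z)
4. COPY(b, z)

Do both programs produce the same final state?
No

Program A final state: b=0, z=-1
Program B final state: b=-2, z=-2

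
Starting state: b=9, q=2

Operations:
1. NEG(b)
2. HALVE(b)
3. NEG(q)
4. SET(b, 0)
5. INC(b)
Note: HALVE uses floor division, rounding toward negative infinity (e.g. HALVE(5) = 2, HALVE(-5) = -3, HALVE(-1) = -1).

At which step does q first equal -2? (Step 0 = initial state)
Step 3

Tracing q:
Initial: q = 2
After step 1: q = 2
After step 2: q = 2
After step 3: q = -2 ← first occurrence
After step 4: q = -2
After step 5: q = -2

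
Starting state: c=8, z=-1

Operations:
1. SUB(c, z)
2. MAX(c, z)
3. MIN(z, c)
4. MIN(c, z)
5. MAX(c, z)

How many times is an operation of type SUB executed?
1

Counting SUB operations:
Step 1: SUB(c, z) ← SUB
Total: 1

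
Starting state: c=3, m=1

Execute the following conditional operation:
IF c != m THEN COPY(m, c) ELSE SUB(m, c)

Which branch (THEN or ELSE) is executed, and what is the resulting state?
Branch: THEN, Final state: c=3, m=3

Evaluating condition: c != m
c = 3, m = 1
Condition is True, so THEN branch executes
After COPY(m, c): c=3, m=3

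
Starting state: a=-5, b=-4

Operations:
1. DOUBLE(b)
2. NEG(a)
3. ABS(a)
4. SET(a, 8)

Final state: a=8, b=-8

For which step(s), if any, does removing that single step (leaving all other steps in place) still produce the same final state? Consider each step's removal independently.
Step(s) 2, 3

Testing removal of each single step:
Without step 1: final = a=8, b=-4 (different)
Without step 2: final = a=8, b=-8 (same)
Without step 3: final = a=8, b=-8 (same)
Without step 4: final = a=5, b=-8 (different)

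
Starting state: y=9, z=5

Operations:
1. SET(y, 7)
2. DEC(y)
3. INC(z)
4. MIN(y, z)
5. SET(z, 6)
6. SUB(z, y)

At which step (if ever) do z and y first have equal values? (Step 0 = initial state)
Step 3

z and y first become equal after step 3.

Comparing values at each step:
Initial: z=5, y=9
After step 1: z=5, y=7
After step 2: z=5, y=6
After step 3: z=6, y=6 ← equal!
After step 4: z=6, y=6 ← equal!
After step 5: z=6, y=6 ← equal!
After step 6: z=0, y=6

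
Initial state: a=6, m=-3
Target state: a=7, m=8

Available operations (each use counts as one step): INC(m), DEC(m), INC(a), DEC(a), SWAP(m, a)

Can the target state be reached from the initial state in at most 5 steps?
No

The target state cannot be reached within 5 steps.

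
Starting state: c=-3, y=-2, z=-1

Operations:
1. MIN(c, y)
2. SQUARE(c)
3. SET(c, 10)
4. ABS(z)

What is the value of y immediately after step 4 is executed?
y = -2

Tracing y through execution:
Initial: y = -2
After step 1 (MIN(c, y)): y = -2
After step 2 (SQUARE(c)): y = -2
After step 3 (SET(c, 10)): y = -2
After step 4 (ABS(z)): y = -2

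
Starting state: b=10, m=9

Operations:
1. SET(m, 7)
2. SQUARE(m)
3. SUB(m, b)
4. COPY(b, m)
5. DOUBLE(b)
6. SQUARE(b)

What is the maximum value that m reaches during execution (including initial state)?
49

Values of m at each step:
Initial: m = 9
After step 1: m = 7
After step 2: m = 49 ← maximum
After step 3: m = 39
After step 4: m = 39
After step 5: m = 39
After step 6: m = 39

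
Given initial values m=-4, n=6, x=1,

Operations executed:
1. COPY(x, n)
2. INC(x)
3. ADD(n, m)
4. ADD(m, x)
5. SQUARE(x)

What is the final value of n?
n = 2

Tracing execution:
Step 1: COPY(x, n) → n = 6
Step 2: INC(x) → n = 6
Step 3: ADD(n, m) → n = 2
Step 4: ADD(m, x) → n = 2
Step 5: SQUARE(x) → n = 2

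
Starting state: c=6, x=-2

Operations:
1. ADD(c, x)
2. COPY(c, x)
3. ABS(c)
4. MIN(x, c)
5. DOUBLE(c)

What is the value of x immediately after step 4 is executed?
x = -2

Tracing x through execution:
Initial: x = -2
After step 1 (ADD(c, x)): x = -2
After step 2 (COPY(c, x)): x = -2
After step 3 (ABS(c)): x = -2
After step 4 (MIN(x, c)): x = -2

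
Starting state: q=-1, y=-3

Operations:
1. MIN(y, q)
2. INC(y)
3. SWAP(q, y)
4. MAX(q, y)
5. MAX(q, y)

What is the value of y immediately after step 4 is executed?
y = -1

Tracing y through execution:
Initial: y = -3
After step 1 (MIN(y, q)): y = -3
After step 2 (INC(y)): y = -2
After step 3 (SWAP(q, y)): y = -1
After step 4 (MAX(q, y)): y = -1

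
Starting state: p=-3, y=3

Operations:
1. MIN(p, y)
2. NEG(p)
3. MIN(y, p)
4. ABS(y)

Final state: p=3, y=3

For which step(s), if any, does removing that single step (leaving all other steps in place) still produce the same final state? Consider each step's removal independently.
Step(s) 1, 3, 4

Testing removal of each single step:
Without step 1: final = p=3, y=3 (same)
Without step 2: final = p=-3, y=3 (different)
Without step 3: final = p=3, y=3 (same)
Without step 4: final = p=3, y=3 (same)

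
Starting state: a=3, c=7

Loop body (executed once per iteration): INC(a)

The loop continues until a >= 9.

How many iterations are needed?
6

Tracing iterations:
Initial: a=3, c=7
After iteration 1: a=4, c=7
After iteration 2: a=5, c=7
After iteration 3: a=6, c=7
After iteration 4: a=7, c=7
After iteration 5: a=8, c=7
After iteration 6: a=9, c=7
a >= 9 now holds, so the loop exits after 6 iterations.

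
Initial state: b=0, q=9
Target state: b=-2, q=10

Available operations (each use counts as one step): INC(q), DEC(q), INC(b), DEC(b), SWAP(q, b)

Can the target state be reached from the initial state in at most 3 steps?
Yes

Path (3 steps): INC(q) → DEC(b) → DEC(b)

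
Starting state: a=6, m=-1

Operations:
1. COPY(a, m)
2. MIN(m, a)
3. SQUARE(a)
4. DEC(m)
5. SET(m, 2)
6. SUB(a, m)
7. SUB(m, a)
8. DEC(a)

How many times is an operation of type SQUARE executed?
1

Counting SQUARE operations:
Step 3: SQUARE(a) ← SQUARE
Total: 1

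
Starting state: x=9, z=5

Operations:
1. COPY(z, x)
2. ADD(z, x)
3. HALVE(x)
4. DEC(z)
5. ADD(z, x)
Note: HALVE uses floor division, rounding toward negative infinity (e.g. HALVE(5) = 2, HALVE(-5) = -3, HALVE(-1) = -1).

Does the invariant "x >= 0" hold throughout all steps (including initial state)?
Yes

The invariant holds at every step.

State at each step:
Initial: x=9, z=5
After step 1: x=9, z=9
After step 2: x=9, z=18
After step 3: x=4, z=18
After step 4: x=4, z=17
After step 5: x=4, z=21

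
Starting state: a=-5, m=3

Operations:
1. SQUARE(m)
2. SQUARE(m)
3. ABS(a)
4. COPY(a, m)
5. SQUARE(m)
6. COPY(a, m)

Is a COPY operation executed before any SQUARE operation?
No

First COPY: step 4
First SQUARE: step 1
Since 4 > 1, SQUARE comes first.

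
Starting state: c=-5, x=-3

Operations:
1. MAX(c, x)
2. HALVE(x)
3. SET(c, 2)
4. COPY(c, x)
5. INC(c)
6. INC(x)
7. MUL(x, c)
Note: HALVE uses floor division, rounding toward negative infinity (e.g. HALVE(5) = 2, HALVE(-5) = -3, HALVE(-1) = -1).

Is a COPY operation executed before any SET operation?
No

First COPY: step 4
First SET: step 3
Since 4 > 3, SET comes first.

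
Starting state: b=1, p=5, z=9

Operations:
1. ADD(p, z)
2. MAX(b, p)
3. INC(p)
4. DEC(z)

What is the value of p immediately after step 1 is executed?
p = 14

Tracing p through execution:
Initial: p = 5
After step 1 (ADD(p, z)): p = 14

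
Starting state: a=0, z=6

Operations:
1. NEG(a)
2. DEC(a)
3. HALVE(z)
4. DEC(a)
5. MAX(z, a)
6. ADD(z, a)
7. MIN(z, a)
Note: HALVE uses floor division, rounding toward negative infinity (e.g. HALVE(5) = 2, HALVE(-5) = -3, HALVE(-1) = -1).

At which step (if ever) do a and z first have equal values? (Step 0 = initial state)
Step 7

a and z first become equal after step 7.

Comparing values at each step:
Initial: a=0, z=6
After step 1: a=0, z=6
After step 2: a=-1, z=6
After step 3: a=-1, z=3
After step 4: a=-2, z=3
After step 5: a=-2, z=3
After step 6: a=-2, z=1
After step 7: a=-2, z=-2 ← equal!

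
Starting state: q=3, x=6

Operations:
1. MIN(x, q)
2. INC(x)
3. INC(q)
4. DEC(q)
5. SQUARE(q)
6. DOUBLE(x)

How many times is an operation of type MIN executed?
1

Counting MIN operations:
Step 1: MIN(x, q) ← MIN
Total: 1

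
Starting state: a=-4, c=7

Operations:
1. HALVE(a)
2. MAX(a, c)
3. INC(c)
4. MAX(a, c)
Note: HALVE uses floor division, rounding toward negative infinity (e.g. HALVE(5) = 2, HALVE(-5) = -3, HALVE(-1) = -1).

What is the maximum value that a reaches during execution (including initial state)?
8

Values of a at each step:
Initial: a = -4
After step 1: a = -2
After step 2: a = 7
After step 3: a = 7
After step 4: a = 8 ← maximum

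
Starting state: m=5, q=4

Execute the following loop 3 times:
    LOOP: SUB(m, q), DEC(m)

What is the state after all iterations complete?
m=-10, q=4

Iteration trace:
Start: m=5, q=4
After iteration 1: m=0, q=4
After iteration 2: m=-5, q=4
After iteration 3: m=-10, q=4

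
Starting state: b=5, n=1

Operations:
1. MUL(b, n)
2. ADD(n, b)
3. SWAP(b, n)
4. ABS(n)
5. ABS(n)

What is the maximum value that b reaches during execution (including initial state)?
6

Values of b at each step:
Initial: b = 5
After step 1: b = 5
After step 2: b = 5
After step 3: b = 6 ← maximum
After step 4: b = 6
After step 5: b = 6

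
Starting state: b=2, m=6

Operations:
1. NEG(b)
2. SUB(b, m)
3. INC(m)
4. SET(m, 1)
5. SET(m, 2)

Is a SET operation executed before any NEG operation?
No

First SET: step 4
First NEG: step 1
Since 4 > 1, NEG comes first.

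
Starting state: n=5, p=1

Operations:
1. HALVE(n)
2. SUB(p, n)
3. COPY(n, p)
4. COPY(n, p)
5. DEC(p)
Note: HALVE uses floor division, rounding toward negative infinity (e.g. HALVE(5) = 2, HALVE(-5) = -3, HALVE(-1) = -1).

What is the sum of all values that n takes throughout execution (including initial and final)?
6

Values of n at each step:
Initial: n = 5
After step 1: n = 2
After step 2: n = 2
After step 3: n = -1
After step 4: n = -1
After step 5: n = -1
Sum = 5 + 2 + 2 + -1 + -1 + -1 = 6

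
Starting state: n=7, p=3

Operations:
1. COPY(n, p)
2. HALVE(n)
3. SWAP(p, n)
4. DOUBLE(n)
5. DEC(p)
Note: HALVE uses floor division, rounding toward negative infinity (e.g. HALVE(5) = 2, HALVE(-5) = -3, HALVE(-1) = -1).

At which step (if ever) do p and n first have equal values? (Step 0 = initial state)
Step 1

p and n first become equal after step 1.

Comparing values at each step:
Initial: p=3, n=7
After step 1: p=3, n=3 ← equal!
After step 2: p=3, n=1
After step 3: p=1, n=3
After step 4: p=1, n=6
After step 5: p=0, n=6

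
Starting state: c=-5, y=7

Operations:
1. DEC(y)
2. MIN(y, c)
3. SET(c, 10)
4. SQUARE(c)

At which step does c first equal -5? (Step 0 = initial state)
Step 0

Tracing c:
Initial: c = -5 ← first occurrence
After step 1: c = -5
After step 2: c = -5
After step 3: c = 10
After step 4: c = 100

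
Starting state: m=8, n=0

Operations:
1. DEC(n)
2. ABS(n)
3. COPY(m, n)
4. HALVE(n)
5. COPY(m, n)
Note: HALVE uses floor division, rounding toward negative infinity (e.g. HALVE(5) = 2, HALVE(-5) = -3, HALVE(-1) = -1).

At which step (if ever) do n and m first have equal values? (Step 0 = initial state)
Step 3

n and m first become equal after step 3.

Comparing values at each step:
Initial: n=0, m=8
After step 1: n=-1, m=8
After step 2: n=1, m=8
After step 3: n=1, m=1 ← equal!
After step 4: n=0, m=1
After step 5: n=0, m=0 ← equal!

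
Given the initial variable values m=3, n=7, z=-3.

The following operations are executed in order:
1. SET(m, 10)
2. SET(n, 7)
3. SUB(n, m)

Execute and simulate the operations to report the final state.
{m: 10, n: -3, z: -3}

Step-by-step execution:
Initial: m=3, n=7, z=-3
After step 1 (SET(m, 10)): m=10, n=7, z=-3
After step 2 (SET(n, 7)): m=10, n=7, z=-3
After step 3 (SUB(n, m)): m=10, n=-3, z=-3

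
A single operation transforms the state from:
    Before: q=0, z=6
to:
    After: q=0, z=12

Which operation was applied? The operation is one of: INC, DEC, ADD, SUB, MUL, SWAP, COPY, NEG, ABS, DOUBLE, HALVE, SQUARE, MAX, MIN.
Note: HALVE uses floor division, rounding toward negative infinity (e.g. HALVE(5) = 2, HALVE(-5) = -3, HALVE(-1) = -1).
DOUBLE(z)

Analyzing the change:
Before: q=0, z=6
After: q=0, z=12
Variable z changed from 6 to 12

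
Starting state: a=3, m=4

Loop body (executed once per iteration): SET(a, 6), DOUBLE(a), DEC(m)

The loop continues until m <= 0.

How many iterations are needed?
4

Tracing iterations:
Initial: a=3, m=4
After iteration 1: a=12, m=3
After iteration 2: a=12, m=2
After iteration 3: a=12, m=1
After iteration 4: a=12, m=0
m <= 0 now holds, so the loop exits after 4 iterations.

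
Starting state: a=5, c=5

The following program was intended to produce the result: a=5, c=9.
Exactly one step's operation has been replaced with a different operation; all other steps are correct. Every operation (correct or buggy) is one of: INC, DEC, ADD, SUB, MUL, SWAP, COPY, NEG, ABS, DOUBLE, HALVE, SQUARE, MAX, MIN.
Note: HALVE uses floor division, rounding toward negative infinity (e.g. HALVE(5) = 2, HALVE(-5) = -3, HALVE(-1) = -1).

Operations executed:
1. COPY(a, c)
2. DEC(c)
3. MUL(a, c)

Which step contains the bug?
Step 3

Trace with buggy code:
Initial: a=5, c=5
After step 1: a=5, c=5
After step 2: a=5, c=4
After step 3: a=20, c=4
Actual final a=20, c=4 ≠ expected a=5, c=9.
Step 3 is the only position where a single-operation replacement can produce the expected result.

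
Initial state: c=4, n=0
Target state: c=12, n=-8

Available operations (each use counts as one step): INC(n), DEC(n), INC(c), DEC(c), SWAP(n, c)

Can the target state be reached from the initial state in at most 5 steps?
No

The target state cannot be reached within 5 steps.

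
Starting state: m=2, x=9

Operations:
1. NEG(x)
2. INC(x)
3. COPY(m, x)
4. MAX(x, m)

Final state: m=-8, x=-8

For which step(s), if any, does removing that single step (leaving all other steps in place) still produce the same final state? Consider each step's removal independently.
Step(s) 4

Testing removal of each single step:
Without step 1: final = m=10, x=10 (different)
Without step 2: final = m=-9, x=-9 (different)
Without step 3: final = m=2, x=2 (different)
Without step 4: final = m=-8, x=-8 (same)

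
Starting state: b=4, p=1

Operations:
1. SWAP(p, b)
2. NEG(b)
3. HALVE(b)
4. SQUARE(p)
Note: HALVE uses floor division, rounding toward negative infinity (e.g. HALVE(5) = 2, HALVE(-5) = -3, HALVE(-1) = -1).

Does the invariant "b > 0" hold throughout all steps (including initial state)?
No, violated after step 2

The invariant is violated after step 2.

State at each step:
Initial: b=4, p=1
After step 1: b=1, p=4
After step 2: b=-1, p=4
After step 3: b=-1, p=4
After step 4: b=-1, p=16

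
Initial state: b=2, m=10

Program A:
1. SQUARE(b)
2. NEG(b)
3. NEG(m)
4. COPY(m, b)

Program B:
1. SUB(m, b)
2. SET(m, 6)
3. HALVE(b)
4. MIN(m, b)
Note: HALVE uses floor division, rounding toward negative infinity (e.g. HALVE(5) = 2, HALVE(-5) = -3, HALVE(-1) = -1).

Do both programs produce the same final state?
No

Program A final state: b=-4, m=-4
Program B final state: b=1, m=1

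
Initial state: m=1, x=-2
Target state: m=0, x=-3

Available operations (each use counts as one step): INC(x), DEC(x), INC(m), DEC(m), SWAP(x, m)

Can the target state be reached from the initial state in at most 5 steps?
Yes

Path (2 steps): DEC(x) → DEC(m)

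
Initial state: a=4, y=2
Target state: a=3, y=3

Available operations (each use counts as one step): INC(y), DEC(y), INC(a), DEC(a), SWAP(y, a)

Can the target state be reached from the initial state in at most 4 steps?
Yes

Path (2 steps): INC(y) → DEC(a)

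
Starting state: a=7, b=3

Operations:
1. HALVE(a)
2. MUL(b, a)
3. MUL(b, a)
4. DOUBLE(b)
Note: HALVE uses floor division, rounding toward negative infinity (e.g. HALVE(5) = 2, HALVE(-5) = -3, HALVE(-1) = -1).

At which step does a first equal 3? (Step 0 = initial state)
Step 1

Tracing a:
Initial: a = 7
After step 1: a = 3 ← first occurrence
After step 2: a = 3
After step 3: a = 3
After step 4: a = 3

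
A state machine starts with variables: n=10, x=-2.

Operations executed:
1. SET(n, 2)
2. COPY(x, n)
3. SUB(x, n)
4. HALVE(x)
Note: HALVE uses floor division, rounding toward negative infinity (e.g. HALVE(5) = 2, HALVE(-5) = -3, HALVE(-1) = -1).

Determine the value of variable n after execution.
n = 2

Tracing execution:
Step 1: SET(n, 2) → n = 2
Step 2: COPY(x, n) → n = 2
Step 3: SUB(x, n) → n = 2
Step 4: HALVE(x) → n = 2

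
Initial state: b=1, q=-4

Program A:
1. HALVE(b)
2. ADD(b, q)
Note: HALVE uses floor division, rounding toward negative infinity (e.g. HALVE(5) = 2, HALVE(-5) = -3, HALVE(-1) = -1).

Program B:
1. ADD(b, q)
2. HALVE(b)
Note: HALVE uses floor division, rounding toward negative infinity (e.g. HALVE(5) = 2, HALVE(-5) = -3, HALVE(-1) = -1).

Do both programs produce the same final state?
No

Program A final state: b=-4, q=-4
Program B final state: b=-2, q=-4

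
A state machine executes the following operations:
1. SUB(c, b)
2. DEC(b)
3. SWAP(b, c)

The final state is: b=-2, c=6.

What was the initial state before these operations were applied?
b=7, c=5

Working backwards:
Final state: b=-2, c=6
Before step 3 (SWAP(b, c)): b=6, c=-2
Before step 2 (DEC(b)): b=7, c=-2
Before step 1 (SUB(c, b)): b=7, c=5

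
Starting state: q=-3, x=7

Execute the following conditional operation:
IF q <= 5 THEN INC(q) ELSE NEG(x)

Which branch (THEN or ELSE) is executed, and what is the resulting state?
Branch: THEN, Final state: q=-2, x=7

Evaluating condition: q <= 5
q = -3
Condition is True, so THEN branch executes
After INC(q): q=-2, x=7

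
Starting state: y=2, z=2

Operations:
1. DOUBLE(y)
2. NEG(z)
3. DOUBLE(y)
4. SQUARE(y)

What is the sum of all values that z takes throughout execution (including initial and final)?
-2

Values of z at each step:
Initial: z = 2
After step 1: z = 2
After step 2: z = -2
After step 3: z = -2
After step 4: z = -2
Sum = 2 + 2 + -2 + -2 + -2 = -2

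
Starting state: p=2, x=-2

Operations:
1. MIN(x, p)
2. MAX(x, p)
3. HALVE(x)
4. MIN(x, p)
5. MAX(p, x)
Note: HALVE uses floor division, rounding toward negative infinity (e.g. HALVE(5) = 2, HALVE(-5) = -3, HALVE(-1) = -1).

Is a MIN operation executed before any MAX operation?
Yes

First MIN: step 1
First MAX: step 2
Since 1 < 2, MIN comes first.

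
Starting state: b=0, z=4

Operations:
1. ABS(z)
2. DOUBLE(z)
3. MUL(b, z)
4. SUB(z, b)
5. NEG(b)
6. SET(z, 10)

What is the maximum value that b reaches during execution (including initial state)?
0

Values of b at each step:
Initial: b = 0 ← maximum
After step 1: b = 0
After step 2: b = 0
After step 3: b = 0
After step 4: b = 0
After step 5: b = 0
After step 6: b = 0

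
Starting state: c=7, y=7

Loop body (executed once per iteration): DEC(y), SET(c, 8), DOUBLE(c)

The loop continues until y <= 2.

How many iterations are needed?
5

Tracing iterations:
Initial: c=7, y=7
After iteration 1: c=16, y=6
After iteration 2: c=16, y=5
After iteration 3: c=16, y=4
After iteration 4: c=16, y=3
After iteration 5: c=16, y=2
y <= 2 now holds, so the loop exits after 5 iterations.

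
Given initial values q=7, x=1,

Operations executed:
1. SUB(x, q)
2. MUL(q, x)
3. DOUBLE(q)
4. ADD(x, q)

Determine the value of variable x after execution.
x = -90

Tracing execution:
Step 1: SUB(x, q) → x = -6
Step 2: MUL(q, x) → x = -6
Step 3: DOUBLE(q) → x = -6
Step 4: ADD(x, q) → x = -90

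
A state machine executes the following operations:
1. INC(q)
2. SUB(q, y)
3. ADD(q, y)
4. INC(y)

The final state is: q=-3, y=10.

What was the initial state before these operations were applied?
q=-4, y=9

Working backwards:
Final state: q=-3, y=10
Before step 4 (INC(y)): q=-3, y=9
Before step 3 (ADD(q, y)): q=-12, y=9
Before step 2 (SUB(q, y)): q=-3, y=9
Before step 1 (INC(q)): q=-4, y=9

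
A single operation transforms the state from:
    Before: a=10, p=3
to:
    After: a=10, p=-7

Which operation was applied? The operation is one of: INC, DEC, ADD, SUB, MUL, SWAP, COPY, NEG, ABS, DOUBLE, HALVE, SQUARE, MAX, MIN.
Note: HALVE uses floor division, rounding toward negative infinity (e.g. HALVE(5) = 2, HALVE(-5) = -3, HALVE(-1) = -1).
SUB(p, a)

Analyzing the change:
Before: a=10, p=3
After: a=10, p=-7
Variable p changed from 3 to -7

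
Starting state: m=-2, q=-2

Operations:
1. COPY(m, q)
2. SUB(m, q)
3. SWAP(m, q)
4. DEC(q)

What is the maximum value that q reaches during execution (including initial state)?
0

Values of q at each step:
Initial: q = -2
After step 1: q = -2
After step 2: q = -2
After step 3: q = 0 ← maximum
After step 4: q = -1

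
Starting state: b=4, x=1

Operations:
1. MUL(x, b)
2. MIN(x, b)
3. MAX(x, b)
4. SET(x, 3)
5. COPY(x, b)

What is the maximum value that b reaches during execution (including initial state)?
4

Values of b at each step:
Initial: b = 4 ← maximum
After step 1: b = 4
After step 2: b = 4
After step 3: b = 4
After step 4: b = 4
After step 5: b = 4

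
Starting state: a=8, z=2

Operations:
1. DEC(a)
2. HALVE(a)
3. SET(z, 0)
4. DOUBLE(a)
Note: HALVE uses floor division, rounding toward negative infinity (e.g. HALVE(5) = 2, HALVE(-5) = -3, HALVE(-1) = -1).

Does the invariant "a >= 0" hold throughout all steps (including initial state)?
Yes

The invariant holds at every step.

State at each step:
Initial: a=8, z=2
After step 1: a=7, z=2
After step 2: a=3, z=2
After step 3: a=3, z=0
After step 4: a=6, z=0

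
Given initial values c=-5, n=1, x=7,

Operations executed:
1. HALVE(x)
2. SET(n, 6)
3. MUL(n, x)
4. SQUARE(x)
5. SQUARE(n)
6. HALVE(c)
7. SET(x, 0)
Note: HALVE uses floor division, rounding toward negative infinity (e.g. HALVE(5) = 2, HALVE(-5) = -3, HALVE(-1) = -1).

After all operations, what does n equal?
n = 324

Tracing execution:
Step 1: HALVE(x) → n = 1
Step 2: SET(n, 6) → n = 6
Step 3: MUL(n, x) → n = 18
Step 4: SQUARE(x) → n = 18
Step 5: SQUARE(n) → n = 324
Step 6: HALVE(c) → n = 324
Step 7: SET(x, 0) → n = 324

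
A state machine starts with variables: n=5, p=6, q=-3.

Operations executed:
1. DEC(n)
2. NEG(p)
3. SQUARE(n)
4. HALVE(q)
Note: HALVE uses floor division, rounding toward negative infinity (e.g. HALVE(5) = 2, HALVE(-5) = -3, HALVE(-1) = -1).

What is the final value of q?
q = -2

Tracing execution:
Step 1: DEC(n) → q = -3
Step 2: NEG(p) → q = -3
Step 3: SQUARE(n) → q = -3
Step 4: HALVE(q) → q = -2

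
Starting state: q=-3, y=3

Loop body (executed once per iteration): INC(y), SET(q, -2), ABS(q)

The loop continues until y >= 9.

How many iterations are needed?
6

Tracing iterations:
Initial: q=-3, y=3
After iteration 1: q=2, y=4
After iteration 2: q=2, y=5
After iteration 3: q=2, y=6
After iteration 4: q=2, y=7
After iteration 5: q=2, y=8
After iteration 6: q=2, y=9
y >= 9 now holds, so the loop exits after 6 iterations.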